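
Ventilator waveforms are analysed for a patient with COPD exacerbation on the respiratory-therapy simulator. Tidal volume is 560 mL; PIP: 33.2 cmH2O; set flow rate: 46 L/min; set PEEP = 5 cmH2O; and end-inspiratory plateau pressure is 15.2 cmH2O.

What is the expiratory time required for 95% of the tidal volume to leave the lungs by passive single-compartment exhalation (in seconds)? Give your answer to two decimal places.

3.86

Flow: 46 L/min ÷ 60 = 0.7667 L/s.
R = (PIP − Pplat)/V̇ = (33.2 − 15.2) / 0.7667 = 18.0/0.7667 = 23.477 cmH2O·s/L.
C = Vt/(Pplat − PEEP) = 560.0 / (15.2 − 5) = 560.0/10.2 = 54.902 mL/cmH2O.
τ = R × C = 23.477 × 0.0549 L/cmH2O = 1.289 s.
t = −τ·ln(1 − 0.95) = −1.289·ln(0.05) = 3.861 s.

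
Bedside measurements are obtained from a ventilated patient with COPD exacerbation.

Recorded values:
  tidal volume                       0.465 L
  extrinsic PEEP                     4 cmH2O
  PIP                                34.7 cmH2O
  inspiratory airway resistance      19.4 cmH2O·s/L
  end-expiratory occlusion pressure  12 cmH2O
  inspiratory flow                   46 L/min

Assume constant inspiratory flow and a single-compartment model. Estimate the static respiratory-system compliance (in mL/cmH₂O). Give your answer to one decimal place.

59.4

Flow: 46 L/min ÷ 60 = 0.7667 L/s.
Total PEEP = 12 cmH2O (set 4 + intrinsic 8); this is the baseline alveolar pressure.
Equation of motion (constant flow): PIP = Vt/C + R·V̇ + PEEP.
Vt/C = PIP − R·V̇ − PEEP = 34.7 − 19.4×0.7667 − 12 = 34.7 − 14.874 − 12 = 7.826 cmH2O.
C = Vt / 7.826 = 465 / 7.826 = 59.417 mL/cmH2O.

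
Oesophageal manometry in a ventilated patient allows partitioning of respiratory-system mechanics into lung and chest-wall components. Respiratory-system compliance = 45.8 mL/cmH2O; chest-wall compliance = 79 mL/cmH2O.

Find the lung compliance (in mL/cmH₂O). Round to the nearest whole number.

1/CL = 1/Crs − 1/Ccw.
1/CL = 1/45.8 − 1/79 = 0.009176.
CL = 108.98 mL/cmH2O.

109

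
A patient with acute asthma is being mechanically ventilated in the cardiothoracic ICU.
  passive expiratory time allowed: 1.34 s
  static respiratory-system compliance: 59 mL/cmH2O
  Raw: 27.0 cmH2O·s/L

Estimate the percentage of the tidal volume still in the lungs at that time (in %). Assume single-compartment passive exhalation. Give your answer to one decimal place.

τ = R × C = 27.0 × 59 mL/cmH2O = 27.0 × 0.059 L/cmH2O = 1.593 s.
Passive exhalation: V(t)/V₀ = e^(−t/τ) = e^(−1.34/1.593) = 0.4312.
Fraction remaining = 0.4312 → 43.12%.

43.1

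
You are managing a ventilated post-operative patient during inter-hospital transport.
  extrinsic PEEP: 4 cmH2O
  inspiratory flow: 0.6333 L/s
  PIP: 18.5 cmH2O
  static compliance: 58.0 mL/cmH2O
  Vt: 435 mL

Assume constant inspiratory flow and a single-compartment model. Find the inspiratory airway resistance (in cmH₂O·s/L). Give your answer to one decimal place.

Equation of motion (constant flow): PIP = Vt/C + R·V̇ + PEEP.
R·V̇ = PIP − Vt/C − PEEP = 18.5 − 435/58.0 − 4 = 18.5 − 7.5 − 4 = 7.0 cmH2O.
R = 7.0 / 0.6333 = 11.053 cmH2O·s/L.

11.1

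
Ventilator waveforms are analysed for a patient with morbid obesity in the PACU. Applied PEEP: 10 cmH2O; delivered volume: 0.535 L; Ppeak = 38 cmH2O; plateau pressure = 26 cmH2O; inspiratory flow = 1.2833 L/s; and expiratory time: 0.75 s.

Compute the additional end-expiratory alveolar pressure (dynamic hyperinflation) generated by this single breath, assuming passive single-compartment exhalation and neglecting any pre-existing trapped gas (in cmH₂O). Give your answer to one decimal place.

1.5

R = (PIP − Pplat)/V̇ = (38 − 26) / 1.2833 = 12.0/1.2833 = 9.351 cmH2O·s/L.
C = Vt/(Pplat − PEEP) = 535.0 / (26 − 10) = 535.0/16.0 = 33.438 mL/cmH2O.
τ = R × C = 9.351 × 0.03344 L/cmH2O = 0.3127 s.
Fraction remaining = e^(−Te/τ) = e^(−0.75/0.3127) = 0.09086; trapped volume = 535.0 × 0.09086 = 48.61 mL.
Additional alveolar pressure from trapping ≈ V_trapped / C = 48.61 / 33.438 = 1.454 cmH2O.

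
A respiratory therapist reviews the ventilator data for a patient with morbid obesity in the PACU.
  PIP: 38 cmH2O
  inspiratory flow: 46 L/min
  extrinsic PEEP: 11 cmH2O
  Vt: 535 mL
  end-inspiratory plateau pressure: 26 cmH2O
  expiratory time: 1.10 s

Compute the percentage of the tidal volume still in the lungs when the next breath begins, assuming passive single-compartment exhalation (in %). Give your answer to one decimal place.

Flow: 46 L/min ÷ 60 = 0.7667 L/s.
R = (PIP − Pplat)/V̇ = (38 − 26) / 0.7667 = 12.0/0.7667 = 15.651 cmH2O·s/L.
C = Vt/(Pplat − PEEP) = 535.0 / (26 − 11) = 535.0/15.0 = 35.667 mL/cmH2O.
τ = R × C = 15.651 × 0.03567 L/cmH2O = 0.5583 s.
Fraction remaining at end-expiration = e^(−Te/τ) = e^(−1.10/0.5583) = 0.1394 → 13.94%.

13.9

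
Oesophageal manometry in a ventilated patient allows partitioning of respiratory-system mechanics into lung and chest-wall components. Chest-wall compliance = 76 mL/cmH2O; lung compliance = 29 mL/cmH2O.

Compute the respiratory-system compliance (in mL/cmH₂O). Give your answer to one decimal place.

Lung and chest wall are elastances in series: 1/Crs = 1/CL + 1/Ccw.
1/Crs = 1/29 + 1/76 = 0.04764.
Crs = 20.991 mL/cmH2O.

21.0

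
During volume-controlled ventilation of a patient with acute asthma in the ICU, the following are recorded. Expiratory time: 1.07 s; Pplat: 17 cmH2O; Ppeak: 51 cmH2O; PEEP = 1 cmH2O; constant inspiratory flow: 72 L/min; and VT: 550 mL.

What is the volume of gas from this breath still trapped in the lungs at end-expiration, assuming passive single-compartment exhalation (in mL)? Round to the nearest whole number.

Flow: 72 L/min ÷ 60 = 1.2 L/s.
R = (PIP − Pplat)/V̇ = (51 − 17) / 1.2 = 34.0/1.2 = 28.333 cmH2O·s/L.
C = Vt/(Pplat − PEEP) = 550.0 / (17 − 1) = 550.0/16.0 = 34.375 mL/cmH2O.
τ = R × C = 28.333 × 0.03438 L/cmH2O = 0.9741 s.
Fraction remaining = e^(−Te/τ) = e^(−1.07/0.9741) = 0.3334.
Trapped volume = 550.0 × 0.3334 = 183.37 mL.

183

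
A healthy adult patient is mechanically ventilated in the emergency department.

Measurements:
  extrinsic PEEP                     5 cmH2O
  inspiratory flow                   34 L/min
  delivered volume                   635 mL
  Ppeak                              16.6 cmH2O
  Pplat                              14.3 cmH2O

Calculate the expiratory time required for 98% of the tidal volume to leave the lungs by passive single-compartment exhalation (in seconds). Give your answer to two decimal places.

Flow: 34 L/min ÷ 60 = 0.5667 L/s.
R = (PIP − Pplat)/V̇ = (16.6 − 14.3) / 0.5667 = 2.3/0.5667 = 4.059 cmH2O·s/L.
C = Vt/(Pplat − PEEP) = 635.0 / (14.3 − 5) = 635.0/9.3 = 68.28 mL/cmH2O.
τ = R × C = 4.059 × 0.06828 L/cmH2O = 0.2771 s.
t = −τ·ln(1 − 0.98) = −0.2771·ln(0.02) = 1.084 s.

1.08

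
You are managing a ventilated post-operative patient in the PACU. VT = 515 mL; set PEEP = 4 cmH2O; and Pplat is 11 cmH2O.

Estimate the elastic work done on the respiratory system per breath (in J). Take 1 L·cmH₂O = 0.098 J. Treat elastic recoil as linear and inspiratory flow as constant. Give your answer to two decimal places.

0.18

Elastic work ≈ ½ × (Pplat − PEEP) × Vt = 0.5 × (11 − 4) × 0.515 L = 0.5 × 7.0 × 0.515 = 1.803 L·cmH2O.
× 0.098 J/(L·cmH2O) → 0.1767 J.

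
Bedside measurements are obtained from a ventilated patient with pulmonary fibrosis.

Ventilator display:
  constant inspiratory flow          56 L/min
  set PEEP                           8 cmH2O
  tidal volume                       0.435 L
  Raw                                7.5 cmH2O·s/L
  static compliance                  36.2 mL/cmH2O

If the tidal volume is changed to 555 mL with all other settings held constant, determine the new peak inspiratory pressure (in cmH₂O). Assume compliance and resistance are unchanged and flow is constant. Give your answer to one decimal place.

Flow: 56 L/min ÷ 60 = 0.9333 L/s.
PIP = Vt/C + R·V̇ + PEEP (constant-flow equation of motion).
Only the elastic term changes: ΔPIP = ΔVt / C = (555 − 435) / 36.2 = 3.315 cmH2O.
Original PIP = 435/36.2 + 7.5×0.9333 + 8 = 27.016 cmH2O; new PIP = 27.016 + (3.315) = 30.331 cmH2O.

30.3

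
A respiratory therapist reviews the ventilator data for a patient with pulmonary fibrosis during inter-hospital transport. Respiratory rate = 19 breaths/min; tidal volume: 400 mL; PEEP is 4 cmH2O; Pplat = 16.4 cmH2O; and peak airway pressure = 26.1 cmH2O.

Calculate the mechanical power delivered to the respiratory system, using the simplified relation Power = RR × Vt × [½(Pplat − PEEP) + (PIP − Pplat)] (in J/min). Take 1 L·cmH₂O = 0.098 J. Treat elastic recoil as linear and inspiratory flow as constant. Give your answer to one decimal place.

11.8

Per-breath work = Vt × [½(Pplat−PEEP) + (PIP−Pplat)] = 0.400 × [0.5×12.4 + 9.7] = 0.400 × 15.9 = 6.36 L·cmH2O.
Power = 19 × 6.36 = 120.84 L·cmH2O/min.
× 0.098 J/(L·cmH2O) → 11.842 J/min.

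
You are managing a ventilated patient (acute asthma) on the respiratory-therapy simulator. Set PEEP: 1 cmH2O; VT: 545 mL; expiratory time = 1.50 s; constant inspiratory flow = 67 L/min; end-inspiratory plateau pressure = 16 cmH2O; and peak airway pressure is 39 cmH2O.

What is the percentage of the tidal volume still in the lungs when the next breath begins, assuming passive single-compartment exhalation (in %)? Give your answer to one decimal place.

Flow: 67 L/min ÷ 60 = 1.1167 L/s.
R = (PIP − Pplat)/V̇ = (39 − 16) / 1.1167 = 23.0/1.1167 = 20.596 cmH2O·s/L.
C = Vt/(Pplat − PEEP) = 545.0 / (16 − 1) = 545.0/15.0 = 36.333 mL/cmH2O.
τ = R × C = 20.596 × 0.03633 L/cmH2O = 0.7483 s.
Fraction remaining at end-expiration = e^(−Te/τ) = e^(−1.50/0.7483) = 0.1347 → 13.47%.

13.5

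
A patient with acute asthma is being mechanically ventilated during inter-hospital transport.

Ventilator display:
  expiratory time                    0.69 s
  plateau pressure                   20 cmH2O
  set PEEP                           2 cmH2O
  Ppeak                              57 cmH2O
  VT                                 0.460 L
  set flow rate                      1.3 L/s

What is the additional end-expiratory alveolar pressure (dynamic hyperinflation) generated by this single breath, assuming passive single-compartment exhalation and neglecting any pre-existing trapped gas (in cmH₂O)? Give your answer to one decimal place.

R = (PIP − Pplat)/V̇ = (57 − 20) / 1.3 = 37.0/1.3 = 28.462 cmH2O·s/L.
C = Vt/(Pplat − PEEP) = 460.0 / (20 − 2) = 460.0/18.0 = 25.556 mL/cmH2O.
τ = R × C = 28.462 × 0.02556 L/cmH2O = 0.7275 s.
Fraction remaining = e^(−Te/τ) = e^(−0.69/0.7275) = 0.3873; trapped volume = 460.0 × 0.3873 = 178.16 mL.
Additional alveolar pressure from trapping ≈ V_trapped / C = 178.16 / 25.556 = 6.971 cmH2O.

7.0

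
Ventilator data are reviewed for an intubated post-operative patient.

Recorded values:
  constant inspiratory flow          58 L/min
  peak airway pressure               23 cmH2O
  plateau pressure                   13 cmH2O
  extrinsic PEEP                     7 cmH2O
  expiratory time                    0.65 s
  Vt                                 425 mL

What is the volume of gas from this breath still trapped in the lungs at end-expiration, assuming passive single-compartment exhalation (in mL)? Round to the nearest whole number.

Flow: 58 L/min ÷ 60 = 0.9667 L/s.
R = (PIP − Pplat)/V̇ = (23 − 13) / 0.9667 = 10.0/0.9667 = 10.344 cmH2O·s/L.
C = Vt/(Pplat − PEEP) = 425.0 / (13 − 7) = 425.0/6.0 = 70.833 mL/cmH2O.
τ = R × C = 10.344 × 0.07083 L/cmH2O = 0.7327 s.
Fraction remaining = e^(−Te/τ) = e^(−0.65/0.7327) = 0.4118.
Trapped volume = 425.0 × 0.4118 = 175.02 mL.

175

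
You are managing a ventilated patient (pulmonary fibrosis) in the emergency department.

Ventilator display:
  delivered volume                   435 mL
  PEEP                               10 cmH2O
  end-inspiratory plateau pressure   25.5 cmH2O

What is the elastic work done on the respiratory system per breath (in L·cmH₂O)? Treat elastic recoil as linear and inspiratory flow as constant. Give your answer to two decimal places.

Elastic work ≈ ½ × (Pplat − PEEP) × Vt = 0.5 × (25.5 − 10) × 0.435 L = 0.5 × 15.5 × 0.435 = 3.371 L·cmH2O.

3.37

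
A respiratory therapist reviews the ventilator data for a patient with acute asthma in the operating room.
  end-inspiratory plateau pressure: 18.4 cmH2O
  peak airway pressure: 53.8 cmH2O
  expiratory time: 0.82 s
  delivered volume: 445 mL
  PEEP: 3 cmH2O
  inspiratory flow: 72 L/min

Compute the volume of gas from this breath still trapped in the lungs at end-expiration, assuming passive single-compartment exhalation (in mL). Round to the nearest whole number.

170

Flow: 72 L/min ÷ 60 = 1.2 L/s.
R = (PIP − Pplat)/V̇ = (53.8 − 18.4) / 1.2 = 35.4/1.2 = 29.5 cmH2O·s/L.
C = Vt/(Pplat − PEEP) = 445.0 / (18.4 − 3) = 445.0/15.4 = 28.896 mL/cmH2O.
τ = R × C = 29.5 × 0.0289 L/cmH2O = 0.8526 s.
Fraction remaining = e^(−Te/τ) = e^(−0.82/0.8526) = 0.3822.
Trapped volume = 445.0 × 0.3822 = 170.08 mL.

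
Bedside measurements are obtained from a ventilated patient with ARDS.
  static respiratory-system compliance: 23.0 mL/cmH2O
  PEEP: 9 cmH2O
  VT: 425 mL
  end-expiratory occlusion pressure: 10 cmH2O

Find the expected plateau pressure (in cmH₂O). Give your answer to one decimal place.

28.5

End-expiratory occlusion gives total PEEP = 10 cmH2O (intrinsic PEEP = 10 − 9 = 1). Use total PEEP for the elastic gradient.
Pplat = PEEPtotal + Vt / Cstat = 10 + 425 / 23.0 = 10 + 18.478 = 28.478 cmH2O.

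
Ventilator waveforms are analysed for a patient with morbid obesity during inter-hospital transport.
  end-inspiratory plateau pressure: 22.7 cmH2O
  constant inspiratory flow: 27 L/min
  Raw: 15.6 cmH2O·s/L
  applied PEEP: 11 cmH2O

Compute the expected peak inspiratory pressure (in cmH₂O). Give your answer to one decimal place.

29.7

Flow: 27 L/min ÷ 60 = 0.45 L/s.
PIP = Pplat + Raw × flow = 22.7 + 15.6 × 0.45 = 22.7 + 7.02 = 29.72 cmH2O.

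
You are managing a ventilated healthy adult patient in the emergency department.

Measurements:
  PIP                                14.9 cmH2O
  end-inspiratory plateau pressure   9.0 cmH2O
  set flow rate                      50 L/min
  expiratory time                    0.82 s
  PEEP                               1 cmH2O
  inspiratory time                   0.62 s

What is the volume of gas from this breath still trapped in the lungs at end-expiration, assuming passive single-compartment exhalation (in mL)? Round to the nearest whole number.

Flow: 50 L/min ÷ 60 = 0.8333 L/s.
Vt = flow × Ti = 0.8333 L/s × 0.62 s × 1000 mL/L = 516.65 mL.
R = (PIP − Pplat)/V̇ = (14.9 − 9.0) / 0.8333 = 5.9/0.8333 = 7.08 cmH2O·s/L.
C = Vt/(Pplat − PEEP) = 516.65 / (9.0 − 1) = 516.65/8.0 = 64.581 mL/cmH2O.
τ = R × C = 7.08 × 0.06458 L/cmH2O = 0.4572 s.
Fraction remaining = e^(−Te/τ) = e^(−0.82/0.4572) = 0.1664.
Trapped volume = 516.65 × 0.1664 = 85.971 mL.

86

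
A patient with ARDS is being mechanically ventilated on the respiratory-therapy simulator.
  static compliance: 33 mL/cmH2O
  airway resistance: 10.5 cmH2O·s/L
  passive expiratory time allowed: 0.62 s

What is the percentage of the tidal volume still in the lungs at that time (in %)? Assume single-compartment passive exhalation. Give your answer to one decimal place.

16.7

τ = R × C = 10.5 × 33 mL/cmH2O = 10.5 × 0.033 L/cmH2O = 0.3465 s.
Passive exhalation: V(t)/V₀ = e^(−t/τ) = e^(−0.62/0.3465) = 0.1671.
Fraction remaining = 0.1671 → 16.71%.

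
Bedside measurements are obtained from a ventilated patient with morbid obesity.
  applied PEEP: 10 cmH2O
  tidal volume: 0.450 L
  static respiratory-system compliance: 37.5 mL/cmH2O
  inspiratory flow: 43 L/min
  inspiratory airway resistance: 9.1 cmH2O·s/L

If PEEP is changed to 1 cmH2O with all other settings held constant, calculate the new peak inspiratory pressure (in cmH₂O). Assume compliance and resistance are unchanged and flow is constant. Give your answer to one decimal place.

Flow: 43 L/min ÷ 60 = 0.7167 L/s.
PIP = Vt/C + R·V̇ + PEEP (constant-flow equation of motion).
Only the baseline term changes: ΔPIP = ΔPEEP = 1 − 10 = -9.0 cmH2O.
Original PIP = 450/37.5 + 9.1×0.7167 + 10 = 28.522 cmH2O; new PIP = 28.522 + (-9.0) = 19.522 cmH2O.

19.5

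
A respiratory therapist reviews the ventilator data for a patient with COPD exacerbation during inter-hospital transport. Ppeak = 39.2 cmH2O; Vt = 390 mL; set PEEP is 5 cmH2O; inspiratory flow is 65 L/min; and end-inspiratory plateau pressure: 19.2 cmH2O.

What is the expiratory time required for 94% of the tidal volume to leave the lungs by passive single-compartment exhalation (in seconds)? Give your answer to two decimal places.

Flow: 65 L/min ÷ 60 = 1.0833 L/s.
R = (PIP − Pplat)/V̇ = (39.2 − 19.2) / 1.0833 = 20.0/1.0833 = 18.462 cmH2O·s/L.
C = Vt/(Pplat − PEEP) = 390.0 / (19.2 − 5) = 390.0/14.2 = 27.465 mL/cmH2O.
τ = R × C = 18.462 × 0.02747 L/cmH2O = 0.5072 s.
t = −τ·ln(1 − 0.94) = −0.5072·ln(0.06) = 1.427 s.

1.43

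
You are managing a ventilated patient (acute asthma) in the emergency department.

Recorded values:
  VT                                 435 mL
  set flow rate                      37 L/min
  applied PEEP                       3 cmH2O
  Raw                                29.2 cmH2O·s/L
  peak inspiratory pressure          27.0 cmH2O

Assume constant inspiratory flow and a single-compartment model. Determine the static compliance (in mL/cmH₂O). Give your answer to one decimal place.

72.6

Flow: 37 L/min ÷ 60 = 0.6167 L/s.
Equation of motion (constant flow): PIP = Vt/C + R·V̇ + PEEP.
Vt/C = PIP − R·V̇ − PEEP = 27.0 − 29.2×0.6167 − 3 = 27.0 − 18.008 − 3 = 5.992 cmH2O.
C = Vt / 5.992 = 435 / 5.992 = 72.597 mL/cmH2O.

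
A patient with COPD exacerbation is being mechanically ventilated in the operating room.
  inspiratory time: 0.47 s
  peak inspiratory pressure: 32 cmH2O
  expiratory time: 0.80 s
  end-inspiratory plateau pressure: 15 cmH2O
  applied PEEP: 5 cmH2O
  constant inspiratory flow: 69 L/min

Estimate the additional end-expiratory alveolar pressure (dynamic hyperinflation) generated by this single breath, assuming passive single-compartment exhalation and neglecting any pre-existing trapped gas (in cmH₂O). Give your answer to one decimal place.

3.7

Flow: 69 L/min ÷ 60 = 1.15 L/s.
Vt = flow × Ti = 1.15 L/s × 0.47 s × 1000 mL/L = 540.5 mL.
R = (PIP − Pplat)/V̇ = (32 − 15) / 1.15 = 17.0/1.15 = 14.783 cmH2O·s/L.
C = Vt/(Pplat − PEEP) = 540.5 / (15 − 5) = 540.5/10.0 = 54.05 mL/cmH2O.
τ = R × C = 14.783 × 0.05405 L/cmH2O = 0.799 s.
Fraction remaining = e^(−Te/τ) = e^(−0.80/0.799) = 0.3674; trapped volume = 540.5 × 0.3674 = 198.58 mL.
Additional alveolar pressure from trapping ≈ V_trapped / C = 198.58 / 54.05 = 3.674 cmH2O.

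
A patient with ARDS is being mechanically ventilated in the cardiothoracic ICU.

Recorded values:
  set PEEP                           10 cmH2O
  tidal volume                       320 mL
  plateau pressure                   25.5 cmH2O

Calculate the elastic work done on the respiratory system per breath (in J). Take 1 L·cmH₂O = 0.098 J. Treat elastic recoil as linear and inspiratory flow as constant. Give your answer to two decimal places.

Elastic work ≈ ½ × (Pplat − PEEP) × Vt = 0.5 × (25.5 − 10) × 0.320 L = 0.5 × 15.5 × 0.320 = 2.48 L·cmH2O.
× 0.098 J/(L·cmH2O) → 0.243 J.

0.24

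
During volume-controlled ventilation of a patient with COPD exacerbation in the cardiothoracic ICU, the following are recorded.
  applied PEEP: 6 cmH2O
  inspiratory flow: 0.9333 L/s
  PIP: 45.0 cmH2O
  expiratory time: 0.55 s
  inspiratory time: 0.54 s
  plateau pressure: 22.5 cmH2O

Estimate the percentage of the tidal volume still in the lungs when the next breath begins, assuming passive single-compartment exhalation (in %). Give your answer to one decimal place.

Vt = flow × Ti = 0.9333 L/s × 0.54 s × 1000 mL/L = 503.98 mL.
R = (PIP − Pplat)/V̇ = (45.0 − 22.5) / 0.9333 = 22.5/0.9333 = 24.108 cmH2O·s/L.
C = Vt/(Pplat − PEEP) = 503.98 / (22.5 − 6) = 503.98/16.5 = 30.544 mL/cmH2O.
τ = R × C = 24.108 × 0.03054 L/cmH2O = 0.7363 s.
Fraction remaining at end-expiration = e^(−Te/τ) = e^(−0.55/0.7363) = 0.4738 → 47.38%.

47.4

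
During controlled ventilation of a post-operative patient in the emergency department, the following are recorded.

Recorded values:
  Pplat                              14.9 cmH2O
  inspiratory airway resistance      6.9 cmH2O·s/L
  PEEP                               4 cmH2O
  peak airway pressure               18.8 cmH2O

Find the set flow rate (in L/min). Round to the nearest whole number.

34

flow = (PIP − Pplat) / Raw = (18.8 − 14.9) / 6.9 = 0.5652 L/s × 60 = 33.912 L/min.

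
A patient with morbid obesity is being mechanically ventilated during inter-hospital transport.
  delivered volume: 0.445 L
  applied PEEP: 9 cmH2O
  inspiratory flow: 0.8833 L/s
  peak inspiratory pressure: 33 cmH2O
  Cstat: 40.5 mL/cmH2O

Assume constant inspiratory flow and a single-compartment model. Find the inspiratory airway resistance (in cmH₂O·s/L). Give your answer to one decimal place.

14.7

Equation of motion (constant flow): PIP = Vt/C + R·V̇ + PEEP.
R·V̇ = PIP − Vt/C − PEEP = 33 − 445/40.5 − 9 = 33 − 10.988 − 9 = 13.012 cmH2O.
R = 13.012 / 0.8833 = 14.731 cmH2O·s/L.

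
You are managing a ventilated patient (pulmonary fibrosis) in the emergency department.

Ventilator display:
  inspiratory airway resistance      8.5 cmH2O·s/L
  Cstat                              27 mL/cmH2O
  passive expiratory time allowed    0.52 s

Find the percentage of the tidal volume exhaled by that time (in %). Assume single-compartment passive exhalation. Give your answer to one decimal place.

τ = R × C = 8.5 × 27 mL/cmH2O = 8.5 × 0.027 L/cmH2O = 0.2295 s.
Passive exhalation: V(t)/V₀ = e^(−t/τ) = e^(−0.52/0.2295) = 0.1037.
Fraction exhaled = 1 − 0.1037 = 0.8963 → 89.63%.

89.6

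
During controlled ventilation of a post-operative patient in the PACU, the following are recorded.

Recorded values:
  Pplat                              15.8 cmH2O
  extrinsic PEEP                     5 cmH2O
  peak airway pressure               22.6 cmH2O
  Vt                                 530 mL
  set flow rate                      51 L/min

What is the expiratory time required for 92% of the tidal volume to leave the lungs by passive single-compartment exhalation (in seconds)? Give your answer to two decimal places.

Flow: 51 L/min ÷ 60 = 0.85 L/s.
R = (PIP − Pplat)/V̇ = (22.6 − 15.8) / 0.85 = 6.8/0.85 = 8.0 cmH2O·s/L.
C = Vt/(Pplat − PEEP) = 530.0 / (15.8 − 5) = 530.0/10.8 = 49.074 mL/cmH2O.
τ = R × C = 8.0 × 0.04907 L/cmH2O = 0.3926 s.
t = −τ·ln(1 − 0.92) = −0.3926·ln(0.08) = 0.9916 s.

0.99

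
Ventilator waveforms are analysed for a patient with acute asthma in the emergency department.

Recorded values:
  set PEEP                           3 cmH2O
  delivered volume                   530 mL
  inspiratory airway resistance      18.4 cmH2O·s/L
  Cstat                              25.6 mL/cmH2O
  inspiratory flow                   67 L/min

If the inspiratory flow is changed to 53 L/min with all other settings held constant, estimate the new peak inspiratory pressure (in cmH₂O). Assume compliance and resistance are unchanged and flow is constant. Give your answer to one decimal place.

40.0

Flow: 67 L/min ÷ 60 = 1.1167 L/s.
New flow: 53 L/min ÷ 60 = 0.8833 L/s.
PIP = Vt/C + R·V̇ + PEEP (constant-flow equation of motion).
Only the resistive term changes: ΔPIP = R × ΔV̇ = 18.4 × (0.8833 − 1.1167) = 18.4 × -0.2334 = -4.295 cmH2O.
Original PIP = 530/25.6 + 18.4×1.1167 + 3 = 44.25 cmH2O; new PIP = 44.25 + (-4.295) = 39.955 cmH2O.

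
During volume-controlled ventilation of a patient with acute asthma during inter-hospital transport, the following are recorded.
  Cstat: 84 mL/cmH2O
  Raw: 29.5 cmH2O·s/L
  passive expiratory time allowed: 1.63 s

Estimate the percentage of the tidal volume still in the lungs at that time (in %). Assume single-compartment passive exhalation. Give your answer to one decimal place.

51.8

τ = R × C = 29.5 × 84 mL/cmH2O = 29.5 × 0.084 L/cmH2O = 2.478 s.
Passive exhalation: V(t)/V₀ = e^(−t/τ) = e^(−1.63/2.478) = 0.518.
Fraction remaining = 0.518 → 51.8%.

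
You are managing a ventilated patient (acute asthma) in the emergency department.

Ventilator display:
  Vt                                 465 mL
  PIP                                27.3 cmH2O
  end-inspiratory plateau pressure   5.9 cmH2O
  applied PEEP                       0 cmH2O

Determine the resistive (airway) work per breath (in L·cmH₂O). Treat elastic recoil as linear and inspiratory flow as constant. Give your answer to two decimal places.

9.95

With constant inspiratory flow the resistive pressure is constant at PIP − Pplat = 27.3 − 5.9 = 21.4 cmH2O, so resistive work = 21.4 × 0.465 = 9.951 L·cmH2O.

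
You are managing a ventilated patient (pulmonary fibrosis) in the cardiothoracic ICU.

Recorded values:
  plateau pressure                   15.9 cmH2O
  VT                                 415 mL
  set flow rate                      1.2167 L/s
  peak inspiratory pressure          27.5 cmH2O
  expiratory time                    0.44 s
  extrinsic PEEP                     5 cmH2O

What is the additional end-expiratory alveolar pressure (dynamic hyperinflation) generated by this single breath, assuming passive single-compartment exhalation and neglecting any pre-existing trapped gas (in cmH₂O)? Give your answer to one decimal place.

3.2

R = (PIP − Pplat)/V̇ = (27.5 − 15.9) / 1.2167 = 11.6/1.2167 = 9.534 cmH2O·s/L.
C = Vt/(Pplat − PEEP) = 415.0 / (15.9 − 5) = 415.0/10.9 = 38.073 mL/cmH2O.
τ = R × C = 9.534 × 0.03807 L/cmH2O = 0.363 s.
Fraction remaining = e^(−Te/τ) = e^(−0.44/0.363) = 0.2976; trapped volume = 415.0 × 0.2976 = 123.5 mL.
Additional alveolar pressure from trapping ≈ V_trapped / C = 123.5 / 38.073 = 3.244 cmH2O.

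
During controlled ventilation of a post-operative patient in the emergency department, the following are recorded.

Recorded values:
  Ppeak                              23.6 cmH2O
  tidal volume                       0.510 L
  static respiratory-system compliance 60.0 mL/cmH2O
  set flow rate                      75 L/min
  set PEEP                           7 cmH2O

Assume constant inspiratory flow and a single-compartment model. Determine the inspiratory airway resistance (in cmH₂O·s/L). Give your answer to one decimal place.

Flow: 75 L/min ÷ 60 = 1.25 L/s.
Equation of motion (constant flow): PIP = Vt/C + R·V̇ + PEEP.
R·V̇ = PIP − Vt/C − PEEP = 23.6 − 510/60.0 − 7 = 23.6 − 8.5 − 7 = 8.1 cmH2O.
R = 8.1 / 1.25 = 6.48 cmH2O·s/L.

6.5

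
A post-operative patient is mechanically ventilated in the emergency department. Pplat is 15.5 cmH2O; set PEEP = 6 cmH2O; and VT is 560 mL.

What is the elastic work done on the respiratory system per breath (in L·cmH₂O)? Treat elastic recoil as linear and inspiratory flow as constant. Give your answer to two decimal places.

2.66

Elastic work ≈ ½ × (Pplat − PEEP) × Vt = 0.5 × (15.5 − 6) × 0.560 L = 0.5 × 9.5 × 0.560 = 2.66 L·cmH2O.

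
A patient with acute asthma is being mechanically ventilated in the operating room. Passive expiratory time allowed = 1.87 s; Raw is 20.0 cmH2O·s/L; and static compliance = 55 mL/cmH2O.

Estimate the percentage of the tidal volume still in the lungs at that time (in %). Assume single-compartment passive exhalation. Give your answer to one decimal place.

τ = R × C = 20.0 × 55 mL/cmH2O = 20.0 × 0.055 L/cmH2O = 1.1 s.
Passive exhalation: V(t)/V₀ = e^(−t/τ) = e^(−1.87/1.1) = 0.1827.
Fraction remaining = 0.1827 → 18.27%.

18.3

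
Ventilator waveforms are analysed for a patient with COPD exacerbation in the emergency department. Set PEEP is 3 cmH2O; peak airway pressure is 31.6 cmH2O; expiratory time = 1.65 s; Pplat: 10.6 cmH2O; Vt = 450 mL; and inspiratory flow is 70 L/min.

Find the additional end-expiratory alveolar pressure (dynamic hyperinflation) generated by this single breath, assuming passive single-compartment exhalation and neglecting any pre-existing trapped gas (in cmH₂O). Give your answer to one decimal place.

Flow: 70 L/min ÷ 60 = 1.1667 L/s.
R = (PIP − Pplat)/V̇ = (31.6 − 10.6) / 1.1667 = 21.0/1.1667 = 17.999 cmH2O·s/L.
C = Vt/(Pplat − PEEP) = 450.0 / (10.6 − 3) = 450.0/7.6 = 59.211 mL/cmH2O.
τ = R × C = 17.999 × 0.05921 L/cmH2O = 1.066 s.
Fraction remaining = e^(−Te/τ) = e^(−1.65/1.066) = 0.2127; trapped volume = 450.0 × 0.2127 = 95.715 mL.
Additional alveolar pressure from trapping ≈ V_trapped / C = 95.715 / 59.211 = 1.617 cmH2O.

1.6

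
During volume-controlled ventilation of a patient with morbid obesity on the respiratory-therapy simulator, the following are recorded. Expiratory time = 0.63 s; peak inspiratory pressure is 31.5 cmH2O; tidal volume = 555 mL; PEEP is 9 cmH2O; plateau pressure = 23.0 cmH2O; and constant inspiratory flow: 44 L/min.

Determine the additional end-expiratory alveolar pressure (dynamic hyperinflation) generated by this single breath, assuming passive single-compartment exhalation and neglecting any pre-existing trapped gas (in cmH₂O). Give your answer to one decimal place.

Flow: 44 L/min ÷ 60 = 0.7333 L/s.
R = (PIP − Pplat)/V̇ = (31.5 − 23.0) / 0.7333 = 8.5/0.7333 = 11.591 cmH2O·s/L.
C = Vt/(Pplat − PEEP) = 555.0 / (23.0 − 9) = 555.0/14.0 = 39.643 mL/cmH2O.
τ = R × C = 11.591 × 0.03964 L/cmH2O = 0.4595 s.
Fraction remaining = e^(−Te/τ) = e^(−0.63/0.4595) = 0.2538; trapped volume = 555.0 × 0.2538 = 140.86 mL.
Additional alveolar pressure from trapping ≈ V_trapped / C = 140.86 / 39.643 = 3.553 cmH2O.

3.6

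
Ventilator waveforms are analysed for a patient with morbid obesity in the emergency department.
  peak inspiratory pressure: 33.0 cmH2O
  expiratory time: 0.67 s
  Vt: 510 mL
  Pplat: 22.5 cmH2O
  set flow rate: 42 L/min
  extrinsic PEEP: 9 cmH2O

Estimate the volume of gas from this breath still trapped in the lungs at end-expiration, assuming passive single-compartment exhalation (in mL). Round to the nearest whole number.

Flow: 42 L/min ÷ 60 = 0.7 L/s.
R = (PIP − Pplat)/V̇ = (33.0 − 22.5) / 0.7 = 10.5/0.7 = 15.0 cmH2O·s/L.
C = Vt/(Pplat − PEEP) = 510.0 / (22.5 − 9) = 510.0/13.5 = 37.778 mL/cmH2O.
τ = R × C = 15.0 × 0.03778 L/cmH2O = 0.5667 s.
Fraction remaining = e^(−Te/τ) = e^(−0.67/0.5667) = 0.3066.
Trapped volume = 510.0 × 0.3066 = 156.37 mL.

156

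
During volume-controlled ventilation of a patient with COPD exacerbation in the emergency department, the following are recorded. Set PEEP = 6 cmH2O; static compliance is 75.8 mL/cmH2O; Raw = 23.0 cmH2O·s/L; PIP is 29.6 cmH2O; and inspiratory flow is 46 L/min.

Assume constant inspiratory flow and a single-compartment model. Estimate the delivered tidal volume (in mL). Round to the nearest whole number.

452

Flow: 46 L/min ÷ 60 = 0.7667 L/s.
Equation of motion (constant flow): PIP = Vt/C + R·V̇ + PEEP.
Vt/C = PIP − R·V̇ − PEEP = 29.6 − 17.634 − 6 = 5.966 cmH2O.
Vt = C × 5.966 = 75.8 × 5.966 = 452.22 mL.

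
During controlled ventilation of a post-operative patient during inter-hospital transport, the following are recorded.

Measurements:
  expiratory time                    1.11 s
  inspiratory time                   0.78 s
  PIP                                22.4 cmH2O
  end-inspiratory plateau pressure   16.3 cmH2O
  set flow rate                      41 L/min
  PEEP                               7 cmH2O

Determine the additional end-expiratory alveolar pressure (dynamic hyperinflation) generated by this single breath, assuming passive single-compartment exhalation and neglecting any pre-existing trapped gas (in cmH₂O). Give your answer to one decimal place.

1.1

Flow: 41 L/min ÷ 60 = 0.6833 L/s.
Vt = flow × Ti = 0.6833 L/s × 0.78 s × 1000 mL/L = 532.97 mL.
R = (PIP − Pplat)/V̇ = (22.4 − 16.3) / 0.6833 = 6.1/0.6833 = 8.927 cmH2O·s/L.
C = Vt/(Pplat − PEEP) = 532.97 / (16.3 − 7) = 532.97/9.3 = 57.309 mL/cmH2O.
τ = R × C = 8.927 × 0.05731 L/cmH2O = 0.5116 s.
Fraction remaining = e^(−Te/τ) = e^(−1.11/0.5116) = 0.1142; trapped volume = 532.97 × 0.1142 = 60.865 mL.
Additional alveolar pressure from trapping ≈ V_trapped / C = 60.865 / 57.309 = 1.062 cmH2O.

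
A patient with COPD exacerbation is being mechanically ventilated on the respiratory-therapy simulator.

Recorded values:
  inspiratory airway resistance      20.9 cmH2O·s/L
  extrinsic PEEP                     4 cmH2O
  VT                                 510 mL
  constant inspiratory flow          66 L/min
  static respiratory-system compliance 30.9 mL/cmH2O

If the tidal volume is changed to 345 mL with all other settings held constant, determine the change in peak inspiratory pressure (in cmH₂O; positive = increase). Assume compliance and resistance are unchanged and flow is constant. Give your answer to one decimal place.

-5.3

PIP = Vt/C + R·V̇ + PEEP (constant-flow equation of motion).
Only the elastic term changes: ΔPIP = ΔVt / C = (345 − 510) / 30.9 = -5.34 cmH2O.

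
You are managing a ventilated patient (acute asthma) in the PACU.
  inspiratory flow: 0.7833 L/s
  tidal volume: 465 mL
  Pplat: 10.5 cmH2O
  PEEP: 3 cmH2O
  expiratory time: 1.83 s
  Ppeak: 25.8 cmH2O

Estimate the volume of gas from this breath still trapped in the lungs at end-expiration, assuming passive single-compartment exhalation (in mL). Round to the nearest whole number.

R = (PIP − Pplat)/V̇ = (25.8 − 10.5) / 0.7833 = 15.3/0.7833 = 19.533 cmH2O·s/L.
C = Vt/(Pplat − PEEP) = 465.0 / (10.5 − 3) = 465.0/7.5 = 62.0 mL/cmH2O.
τ = R × C = 19.533 × 0.062 L/cmH2O = 1.211 s.
Fraction remaining = e^(−Te/τ) = e^(−1.83/1.211) = 0.2207.
Trapped volume = 465.0 × 0.2207 = 102.63 mL.

103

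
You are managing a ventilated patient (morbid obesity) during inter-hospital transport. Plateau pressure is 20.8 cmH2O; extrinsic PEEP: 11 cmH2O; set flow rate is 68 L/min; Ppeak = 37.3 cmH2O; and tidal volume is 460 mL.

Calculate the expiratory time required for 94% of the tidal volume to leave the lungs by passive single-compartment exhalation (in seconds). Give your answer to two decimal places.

Flow: 68 L/min ÷ 60 = 1.1333 L/s.
R = (PIP − Pplat)/V̇ = (37.3 − 20.8) / 1.1333 = 16.5/1.1333 = 14.559 cmH2O·s/L.
C = Vt/(Pplat − PEEP) = 460.0 / (20.8 − 11) = 460.0/9.8 = 46.939 mL/cmH2O.
τ = R × C = 14.559 × 0.04694 L/cmH2O = 0.6834 s.
t = −τ·ln(1 − 0.94) = −0.6834·ln(0.06) = 1.923 s.

1.92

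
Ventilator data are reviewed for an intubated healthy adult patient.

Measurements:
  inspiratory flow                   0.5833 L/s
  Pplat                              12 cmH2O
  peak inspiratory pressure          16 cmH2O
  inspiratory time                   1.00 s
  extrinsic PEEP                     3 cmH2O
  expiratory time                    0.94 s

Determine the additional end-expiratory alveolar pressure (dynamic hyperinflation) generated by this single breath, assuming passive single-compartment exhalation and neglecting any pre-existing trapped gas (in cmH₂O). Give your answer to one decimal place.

1.1

Vt = flow × Ti = 0.5833 L/s × 1.00 s × 1000 mL/L = 583.3 mL.
R = (PIP − Pplat)/V̇ = (16 − 12) / 0.5833 = 4.0/0.5833 = 6.858 cmH2O·s/L.
C = Vt/(Pplat − PEEP) = 583.3 / (12 − 3) = 583.3/9.0 = 64.811 mL/cmH2O.
τ = R × C = 6.858 × 0.06481 L/cmH2O = 0.4445 s.
Fraction remaining = e^(−Te/τ) = e^(−0.94/0.4445) = 0.1207; trapped volume = 583.3 × 0.1207 = 70.404 mL.
Additional alveolar pressure from trapping ≈ V_trapped / C = 70.404 / 64.811 = 1.086 cmH2O.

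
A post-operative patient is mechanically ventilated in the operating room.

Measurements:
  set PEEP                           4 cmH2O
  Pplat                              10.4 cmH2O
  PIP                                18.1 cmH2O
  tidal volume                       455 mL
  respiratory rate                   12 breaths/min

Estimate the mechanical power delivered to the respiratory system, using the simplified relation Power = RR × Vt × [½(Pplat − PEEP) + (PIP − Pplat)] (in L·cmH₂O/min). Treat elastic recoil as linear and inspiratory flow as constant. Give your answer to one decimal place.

59.5

Per-breath work = Vt × [½(Pplat−PEEP) + (PIP−Pplat)] = 0.455 × [0.5×6.4 + 7.7] = 0.455 × 10.9 = 4.96 L·cmH2O.
Power = 12 × 4.96 = 59.52 L·cmH2O/min.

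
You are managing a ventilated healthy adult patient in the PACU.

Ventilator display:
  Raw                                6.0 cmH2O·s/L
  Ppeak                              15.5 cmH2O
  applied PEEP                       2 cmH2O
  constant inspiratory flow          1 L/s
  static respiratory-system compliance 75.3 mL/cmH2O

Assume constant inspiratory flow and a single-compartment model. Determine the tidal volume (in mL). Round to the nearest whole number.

Equation of motion (constant flow): PIP = Vt/C + R·V̇ + PEEP.
Vt/C = PIP − R·V̇ − PEEP = 15.5 − 6.0 − 2 = 7.5 cmH2O.
Vt = C × 7.5 = 75.3 × 7.5 = 564.75 mL.

565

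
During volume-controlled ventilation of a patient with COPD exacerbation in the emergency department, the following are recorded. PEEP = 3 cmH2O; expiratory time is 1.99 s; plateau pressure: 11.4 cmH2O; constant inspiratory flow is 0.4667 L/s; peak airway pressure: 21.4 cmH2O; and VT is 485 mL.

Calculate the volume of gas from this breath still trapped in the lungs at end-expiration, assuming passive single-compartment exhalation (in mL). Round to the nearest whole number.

97

R = (PIP − Pplat)/V̇ = (21.4 − 11.4) / 0.4667 = 10.0/0.4667 = 21.427 cmH2O·s/L.
C = Vt/(Pplat − PEEP) = 485.0 / (11.4 − 3) = 485.0/8.4 = 57.738 mL/cmH2O.
τ = R × C = 21.427 × 0.05774 L/cmH2O = 1.237 s.
Fraction remaining = e^(−Te/τ) = e^(−1.99/1.237) = 0.2001.
Trapped volume = 485.0 × 0.2001 = 97.049 mL.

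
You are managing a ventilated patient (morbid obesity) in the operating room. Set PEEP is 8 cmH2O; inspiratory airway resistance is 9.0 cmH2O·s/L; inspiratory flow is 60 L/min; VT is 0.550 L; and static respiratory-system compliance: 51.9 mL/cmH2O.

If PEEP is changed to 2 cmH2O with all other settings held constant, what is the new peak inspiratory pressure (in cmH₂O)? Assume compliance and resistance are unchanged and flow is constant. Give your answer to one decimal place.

Flow: 60 L/min ÷ 60 = 1 L/s.
PIP = Vt/C + R·V̇ + PEEP (constant-flow equation of motion).
Only the baseline term changes: ΔPIP = ΔPEEP = 2 − 8 = -6.0 cmH2O.
Original PIP = 550/51.9 + 9.0×1 + 8 = 27.597 cmH2O; new PIP = 27.597 + (-6.0) = 21.597 cmH2O.

21.6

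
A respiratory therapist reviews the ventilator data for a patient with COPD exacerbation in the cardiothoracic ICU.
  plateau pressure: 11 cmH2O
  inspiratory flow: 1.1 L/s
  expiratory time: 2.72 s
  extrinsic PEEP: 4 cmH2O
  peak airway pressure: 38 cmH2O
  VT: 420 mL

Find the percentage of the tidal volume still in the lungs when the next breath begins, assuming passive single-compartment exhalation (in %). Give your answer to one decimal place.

15.8

R = (PIP − Pplat)/V̇ = (38 − 11) / 1.1 = 27.0/1.1 = 24.545 cmH2O·s/L.
C = Vt/(Pplat − PEEP) = 420.0 / (11 − 4) = 420.0/7.0 = 60.0 mL/cmH2O.
τ = R × C = 24.545 × 0.06 L/cmH2O = 1.473 s.
Fraction remaining at end-expiration = e^(−Te/τ) = e^(−2.72/1.473) = 0.1578 → 15.78%.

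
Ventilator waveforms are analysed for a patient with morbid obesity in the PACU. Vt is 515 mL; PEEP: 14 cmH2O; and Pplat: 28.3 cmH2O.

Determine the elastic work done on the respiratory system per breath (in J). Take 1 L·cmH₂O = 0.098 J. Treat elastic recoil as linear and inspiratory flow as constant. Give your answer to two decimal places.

Elastic work ≈ ½ × (Pplat − PEEP) × Vt = 0.5 × (28.3 − 14) × 0.515 L = 0.5 × 14.3 × 0.515 = 3.682 L·cmH2O.
× 0.098 J/(L·cmH2O) → 0.3608 J.

0.36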